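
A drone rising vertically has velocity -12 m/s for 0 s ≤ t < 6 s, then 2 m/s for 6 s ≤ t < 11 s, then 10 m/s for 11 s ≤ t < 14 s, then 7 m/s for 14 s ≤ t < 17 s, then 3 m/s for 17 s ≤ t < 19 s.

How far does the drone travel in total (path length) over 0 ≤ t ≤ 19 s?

139 m

Total distance travelled is ∫|v| dt — sum the magnitudes of each area piece.
0–6 s: |-12| × 6 = 72 m
6–11 s: |2| × 5 = 10 m
11–14 s: |10| × 3 = 30 m
14–17 s: |7| × 3 = 21 m
17–19 s: |3| × 2 = 6 m
Total distance = 139 m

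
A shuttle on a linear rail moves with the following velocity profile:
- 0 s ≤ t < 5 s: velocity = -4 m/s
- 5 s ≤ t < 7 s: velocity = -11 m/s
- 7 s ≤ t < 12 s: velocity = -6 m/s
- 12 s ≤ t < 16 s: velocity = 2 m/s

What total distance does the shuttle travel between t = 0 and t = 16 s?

Distance (not displacement) is the total path length: add the absolute areas under v-t.
0–5 s: |-4| × 5 = 20 m
5–7 s: |-11| × 2 = 22 m
7–12 s: |-6| × 5 = 30 m
12–16 s: |2| × 4 = 8 m
Total distance = 80 m

80 m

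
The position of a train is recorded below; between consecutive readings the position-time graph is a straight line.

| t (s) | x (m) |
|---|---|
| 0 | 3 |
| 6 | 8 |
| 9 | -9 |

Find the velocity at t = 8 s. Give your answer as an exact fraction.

-17/3 m/s

Velocity is the slope of the x-t graph on 6–9 s: (-9 − 8)/(9 − 6) = -17/3 m/s.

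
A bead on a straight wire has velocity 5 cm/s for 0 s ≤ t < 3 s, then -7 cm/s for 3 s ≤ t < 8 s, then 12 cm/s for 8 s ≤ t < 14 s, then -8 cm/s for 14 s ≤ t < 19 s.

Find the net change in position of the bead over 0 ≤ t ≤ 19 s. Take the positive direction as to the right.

Displacement is the signed area under the v-t curve.
0–3 s: 5 × 3 = 15 cm
3–8 s: -7 × 5 = -35 cm
8–14 s: 12 × 6 = 72 cm
14–19 s: -8 × 5 = -40 cm
Net displacement = 12 cm

12 cm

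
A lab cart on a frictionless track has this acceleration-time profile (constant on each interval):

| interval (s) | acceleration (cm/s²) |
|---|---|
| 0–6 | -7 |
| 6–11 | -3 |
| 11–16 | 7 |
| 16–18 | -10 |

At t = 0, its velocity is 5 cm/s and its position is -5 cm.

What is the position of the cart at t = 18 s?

-550 cm

On each constant-a segment, Δv = aΔt and Δx = v₀Δt + ½aΔt²; chain segment to segment.
0–6 s: v starts 5 cm/s; Δx = 5·6 + ½·-7·6² = -96 cm; v ends -37 cm/s.
6–11 s: v starts -37 cm/s; Δx = -37·5 + ½·-3·5² = -222.5 cm; v ends -52 cm/s.
11–16 s: v starts -52 cm/s; Δx = -52·5 + ½·7·5² = -172.5 cm; v ends -17 cm/s.
16–18 s: v starts -17 cm/s; Δx = -17·2 + ½·-10·2² = -54 cm; v ends -37 cm/s.
x(18) = -5 + Σ Δx = -550 cm.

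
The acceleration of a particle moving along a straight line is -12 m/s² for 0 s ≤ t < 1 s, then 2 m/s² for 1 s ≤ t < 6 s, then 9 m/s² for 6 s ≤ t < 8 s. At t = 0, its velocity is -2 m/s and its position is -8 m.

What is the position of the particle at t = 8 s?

On each constant-a segment, Δv = aΔt and Δx = v₀Δt + ½aΔt²; chain segment to segment.
0–1 s: v starts -2 m/s; Δx = -2·1 + ½·-12·1² = -8 m; v ends -14 m/s.
1–6 s: v starts -14 m/s; Δx = -14·5 + ½·2·5² = -45 m; v ends -4 m/s.
6–8 s: v starts -4 m/s; Δx = -4·2 + ½·9·2² = 10 m; v ends 14 m/s.
x(8) = -8 + Σ Δx = -51 m.

-51 m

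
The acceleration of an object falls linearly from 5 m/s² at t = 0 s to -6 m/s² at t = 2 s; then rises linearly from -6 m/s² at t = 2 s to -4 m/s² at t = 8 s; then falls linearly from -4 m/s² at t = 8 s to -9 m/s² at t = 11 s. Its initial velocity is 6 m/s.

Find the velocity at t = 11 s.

-44.5 m/s

Δv equals the area under the a-t graph; then v = v₀ + Δv.
0–2 s: ½(5 + -6)(2) = -1 m/s
2–8 s: ½(-6 + -4)(6) = -30 m/s
8–11 s: ½(-4 + -9)(3) = -19.5 m/s
Δv = -50.5 m/s, so v(11) = 6 + (-50.5) = -44.5 m/s.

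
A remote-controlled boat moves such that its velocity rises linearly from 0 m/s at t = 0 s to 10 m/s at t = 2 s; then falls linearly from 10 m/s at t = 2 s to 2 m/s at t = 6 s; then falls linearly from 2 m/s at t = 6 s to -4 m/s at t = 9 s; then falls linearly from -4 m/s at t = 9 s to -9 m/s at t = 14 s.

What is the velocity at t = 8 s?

On 6–9 s the graph is linear from 2 to -4 m/s: v(8) = 2 + (-4 − 2)·(8 − 6)/(9 − 6) = -2 m/s.

-2 m/s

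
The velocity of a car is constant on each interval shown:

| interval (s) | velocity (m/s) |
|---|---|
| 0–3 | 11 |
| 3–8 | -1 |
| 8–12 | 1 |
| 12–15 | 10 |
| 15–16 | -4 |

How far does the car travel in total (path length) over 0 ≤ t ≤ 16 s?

Total distance travelled is ∫|v| dt — sum the magnitudes of each area piece.
0–3 s: |11| × 3 = 33 m
3–8 s: |-1| × 5 = 5 m
8–12 s: |1| × 4 = 4 m
12–15 s: |10| × 3 = 30 m
15–16 s: |-4| × 1 = 4 m
Total distance = 76 m

76 m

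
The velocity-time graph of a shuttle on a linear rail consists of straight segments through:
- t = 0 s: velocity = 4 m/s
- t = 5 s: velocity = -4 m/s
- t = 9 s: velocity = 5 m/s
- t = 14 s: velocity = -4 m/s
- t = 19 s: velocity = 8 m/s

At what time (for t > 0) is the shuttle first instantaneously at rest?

v changes sign on 0–5 s (from 4 to -4); the graph is linear there, so v = 0 at t = 0 + (-4)·(5 − 0)/(-4 − 4) = 2.5 s.

t = 2.5 s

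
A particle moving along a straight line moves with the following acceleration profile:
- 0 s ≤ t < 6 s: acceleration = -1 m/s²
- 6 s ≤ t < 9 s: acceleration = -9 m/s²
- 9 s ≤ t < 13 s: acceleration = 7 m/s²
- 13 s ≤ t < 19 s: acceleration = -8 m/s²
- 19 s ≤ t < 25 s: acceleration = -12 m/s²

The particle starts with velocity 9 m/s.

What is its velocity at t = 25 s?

Δv equals the area under the a-t graph; then v = v₀ + Δv.
0–6 s: -1 × 6 = -6 m/s
6–9 s: -9 × 3 = -27 m/s
9–13 s: 7 × 4 = 28 m/s
13–19 s: -8 × 6 = -48 m/s
19–25 s: -12 × 6 = -72 m/s
Δv = -125 m/s, so v(25) = 9 + (-125) = -116 m/s.

-116 m/s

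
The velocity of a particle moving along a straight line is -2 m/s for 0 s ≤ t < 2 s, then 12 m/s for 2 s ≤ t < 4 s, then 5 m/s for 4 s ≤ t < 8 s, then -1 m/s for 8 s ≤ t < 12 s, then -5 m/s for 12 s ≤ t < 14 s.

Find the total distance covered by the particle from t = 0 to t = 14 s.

Total distance travelled is ∫|v| dt — sum the magnitudes of each area piece.
0–2 s: |-2| × 2 = 4 m
2–4 s: |12| × 2 = 24 m
4–8 s: |5| × 4 = 20 m
8–12 s: |-1| × 4 = 4 m
12–14 s: |-5| × 2 = 10 m
Total distance = 62 m

62 m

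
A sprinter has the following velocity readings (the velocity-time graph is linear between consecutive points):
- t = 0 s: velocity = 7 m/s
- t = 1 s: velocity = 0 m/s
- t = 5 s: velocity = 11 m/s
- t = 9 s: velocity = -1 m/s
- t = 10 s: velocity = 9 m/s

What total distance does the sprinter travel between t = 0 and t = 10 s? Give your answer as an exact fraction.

Distance (not displacement) is the total path length: add the absolute areas under v-t.
0–1 s: |½(7 + 0)(1)| = 3.5 m
1–5 s: |½(0 + 11)(4)| = 22 m
5–9 s: v = 0 at t = 26/3 s; triangle areas 121/6 + 1/6 = 61/3 m
9–10 s: v = 0 at t = 9.1 s; triangle areas 0.05 + 4.05 = 4.1 m
Total distance = 749/15 m

749/15 m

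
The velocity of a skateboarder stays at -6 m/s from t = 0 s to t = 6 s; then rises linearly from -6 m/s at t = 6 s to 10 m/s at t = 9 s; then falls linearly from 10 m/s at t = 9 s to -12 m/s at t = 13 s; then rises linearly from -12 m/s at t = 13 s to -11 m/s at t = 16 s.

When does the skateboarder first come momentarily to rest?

t = 7.125 s

v changes sign on 6–9 s (from -6 to 10); the graph is linear there, so v = 0 at t = 6 + (6)·(9 − 6)/(10 − -6) = 7.125 s.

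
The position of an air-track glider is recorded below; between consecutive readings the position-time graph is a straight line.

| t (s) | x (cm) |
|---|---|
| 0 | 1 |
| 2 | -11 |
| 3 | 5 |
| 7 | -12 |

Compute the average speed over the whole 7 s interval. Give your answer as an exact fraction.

Average speed = (total path length)/(elapsed time); on a piecewise-linear x-t graph the path length is Σ|Δx|.
0–2 s: |Δx| = |-11 − 1| = 12 cm
2–3 s: |Δx| = |5 − -11| = 16 cm
3–7 s: |Δx| = |-12 − 5| = 17 cm
Total path = 45 cm; average speed = 45/7 = 45/7 cm/s.

45/7 cm/s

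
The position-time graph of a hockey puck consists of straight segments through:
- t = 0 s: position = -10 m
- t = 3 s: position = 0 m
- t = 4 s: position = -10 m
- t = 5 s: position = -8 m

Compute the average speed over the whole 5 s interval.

Average speed = (total path length)/(elapsed time); on a piecewise-linear x-t graph the path length is Σ|Δx|.
0–3 s: |Δx| = |0 − -10| = 10 m
3–4 s: |Δx| = |-10 − 0| = 10 m
4–5 s: |Δx| = |-8 − -10| = 2 m
Total path = 22 m; average speed = 22/5 = 4.4 m/s.

4.4 m/s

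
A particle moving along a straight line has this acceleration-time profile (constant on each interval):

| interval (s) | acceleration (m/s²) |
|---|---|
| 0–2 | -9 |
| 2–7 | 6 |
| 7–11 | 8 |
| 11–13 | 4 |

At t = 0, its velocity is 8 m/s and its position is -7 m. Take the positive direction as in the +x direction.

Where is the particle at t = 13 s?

272 m

On each constant-a segment, Δv = aΔt and Δx = v₀Δt + ½aΔt²; chain segment to segment.
0–2 s: v starts 8 m/s; Δx = 8·2 + ½·-9·2² = -2 m; v ends -10 m/s.
2–7 s: v starts -10 m/s; Δx = -10·5 + ½·6·5² = 25 m; v ends 20 m/s.
7–11 s: v starts 20 m/s; Δx = 20·4 + ½·8·4² = 144 m; v ends 52 m/s.
11–13 s: v starts 52 m/s; Δx = 52·2 + ½·4·2² = 112 m; v ends 60 m/s.
x(13) = -7 + Σ Δx = 272 m.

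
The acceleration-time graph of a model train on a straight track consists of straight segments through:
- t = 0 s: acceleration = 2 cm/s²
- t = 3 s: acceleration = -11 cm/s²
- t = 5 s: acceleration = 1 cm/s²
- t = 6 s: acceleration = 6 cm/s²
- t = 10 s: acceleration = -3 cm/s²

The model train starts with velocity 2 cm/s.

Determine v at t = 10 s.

Δv equals the area under the a-t graph; then v = v₀ + Δv.
0–3 s: ½(2 + -11)(3) = -13.5 cm/s
3–5 s: ½(-11 + 1)(2) = -10 cm/s
5–6 s: ½(1 + 6)(1) = 3.5 cm/s
6–10 s: ½(6 + -3)(4) = 6 cm/s
Δv = -14 cm/s, so v(10) = 2 + (-14) = -12 cm/s.

-12 cm/s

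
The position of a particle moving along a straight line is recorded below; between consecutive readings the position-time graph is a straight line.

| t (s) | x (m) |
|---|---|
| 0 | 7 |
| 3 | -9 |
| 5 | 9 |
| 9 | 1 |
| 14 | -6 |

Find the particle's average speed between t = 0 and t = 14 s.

3.5 m/s

Average speed = (total path length)/(elapsed time); on a piecewise-linear x-t graph the path length is Σ|Δx|.
0–3 s: |Δx| = |-9 − 7| = 16 m
3–5 s: |Δx| = |9 − -9| = 18 m
5–9 s: |Δx| = |1 − 9| = 8 m
9–14 s: |Δx| = |-6 − 1| = 7 m
Total path = 49 m; average speed = 49/14 = 3.5 m/s.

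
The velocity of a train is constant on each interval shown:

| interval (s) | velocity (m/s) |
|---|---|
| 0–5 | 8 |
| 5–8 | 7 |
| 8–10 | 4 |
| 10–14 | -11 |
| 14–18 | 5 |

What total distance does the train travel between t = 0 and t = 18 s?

133 m

Total distance travelled is ∫|v| dt — sum the magnitudes of each area piece.
0–5 s: |8| × 5 = 40 m
5–8 s: |7| × 3 = 21 m
8–10 s: |4| × 2 = 8 m
10–14 s: |-11| × 4 = 44 m
14–18 s: |5| × 4 = 20 m
Total distance = 133 m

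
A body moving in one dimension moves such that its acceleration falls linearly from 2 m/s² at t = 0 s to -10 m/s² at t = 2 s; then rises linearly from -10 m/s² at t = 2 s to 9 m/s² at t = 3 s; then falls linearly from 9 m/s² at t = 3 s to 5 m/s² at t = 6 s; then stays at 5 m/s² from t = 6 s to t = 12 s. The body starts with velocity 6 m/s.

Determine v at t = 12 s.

48.5 m/s

Δv equals the area under the a-t graph; then v = v₀ + Δv.
0–2 s: ½(2 + -10)(2) = -8 m/s
2–3 s: ½(-10 + 9)(1) = -0.5 m/s
3–6 s: ½(9 + 5)(3) = 21 m/s
6–12 s: 5 × 6 = 30 m/s
Δv = 42.5 m/s, so v(12) = 6 + (42.5) = 48.5 m/s.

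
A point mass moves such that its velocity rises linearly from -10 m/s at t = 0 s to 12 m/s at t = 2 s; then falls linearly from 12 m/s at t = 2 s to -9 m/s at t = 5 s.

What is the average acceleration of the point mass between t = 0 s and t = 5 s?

Average acceleration = Δv/Δt = (-9 − -10)/(5 − 0) = 0.2 m/s².

0.2 m/s²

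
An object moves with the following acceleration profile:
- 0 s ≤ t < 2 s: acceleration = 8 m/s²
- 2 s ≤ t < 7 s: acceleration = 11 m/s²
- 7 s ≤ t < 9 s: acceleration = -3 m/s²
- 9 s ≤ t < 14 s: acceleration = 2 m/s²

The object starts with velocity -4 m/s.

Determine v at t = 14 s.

Δv equals the area under the a-t graph; then v = v₀ + Δv.
0–2 s: 8 × 2 = 16 m/s
2–7 s: 11 × 5 = 55 m/s
7–9 s: -3 × 2 = -6 m/s
9–14 s: 2 × 5 = 10 m/s
Δv = 75 m/s, so v(14) = -4 + (75) = 71 m/s.

71 m/s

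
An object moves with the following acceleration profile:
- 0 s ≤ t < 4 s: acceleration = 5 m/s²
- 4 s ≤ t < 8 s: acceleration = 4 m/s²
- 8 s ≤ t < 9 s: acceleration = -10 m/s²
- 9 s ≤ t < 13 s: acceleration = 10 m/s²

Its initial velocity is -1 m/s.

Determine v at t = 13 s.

65 m/s

Δv equals the area under the a-t graph; then v = v₀ + Δv.
0–4 s: 5 × 4 = 20 m/s
4–8 s: 4 × 4 = 16 m/s
8–9 s: -10 × 1 = -10 m/s
9–13 s: 10 × 4 = 40 m/s
Δv = 66 m/s, so v(13) = -1 + (66) = 65 m/s.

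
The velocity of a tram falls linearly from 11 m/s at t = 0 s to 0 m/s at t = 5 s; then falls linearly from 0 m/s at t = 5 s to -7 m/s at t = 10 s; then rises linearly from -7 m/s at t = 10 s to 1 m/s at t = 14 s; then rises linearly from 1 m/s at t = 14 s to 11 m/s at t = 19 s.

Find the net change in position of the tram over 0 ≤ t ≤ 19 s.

Displacement is the signed area under the v-t curve.
0–5 s: ½(11 + 0)(5) = 27.5 m
5–10 s: ½(0 + -7)(5) = -17.5 m
10–14 s: ½(-7 + 1)(4) = -12 m
14–19 s: ½(1 + 11)(5) = 30 m
Net displacement = 28 m

28 m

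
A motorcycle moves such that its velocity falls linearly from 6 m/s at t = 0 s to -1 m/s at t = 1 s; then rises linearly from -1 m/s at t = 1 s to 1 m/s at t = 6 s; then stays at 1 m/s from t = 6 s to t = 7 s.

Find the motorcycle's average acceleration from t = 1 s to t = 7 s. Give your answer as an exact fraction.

1/3 m/s²

Average acceleration = Δv/Δt = (1 − -1)/(7 − 1) = 1/3 m/s².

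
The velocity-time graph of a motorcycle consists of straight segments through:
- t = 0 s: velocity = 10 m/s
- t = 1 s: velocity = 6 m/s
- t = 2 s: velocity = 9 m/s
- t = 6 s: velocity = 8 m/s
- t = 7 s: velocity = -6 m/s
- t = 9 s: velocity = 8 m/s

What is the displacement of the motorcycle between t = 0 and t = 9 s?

Displacement is the signed area under the v-t curve.
0–1 s: ½(10 + 6)(1) = 8 m
1–2 s: ½(6 + 9)(1) = 7.5 m
2–6 s: ½(9 + 8)(4) = 34 m
6–7 s: ½(8 + -6)(1) = 1 m
7–9 s: ½(-6 + 8)(2) = 2 m
Net displacement = 52.5 m

52.5 m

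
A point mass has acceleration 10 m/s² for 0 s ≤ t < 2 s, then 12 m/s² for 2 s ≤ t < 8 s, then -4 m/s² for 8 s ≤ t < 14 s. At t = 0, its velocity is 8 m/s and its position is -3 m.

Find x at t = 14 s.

On each constant-a segment, Δv = aΔt and Δx = v₀Δt + ½aΔt²; chain segment to segment.
0–2 s: v starts 8 m/s; Δx = 8·2 + ½·10·2² = 36 m; v ends 28 m/s.
2–8 s: v starts 28 m/s; Δx = 28·6 + ½·12·6² = 384 m; v ends 100 m/s.
8–14 s: v starts 100 m/s; Δx = 100·6 + ½·-4·6² = 528 m; v ends 76 m/s.
x(14) = -3 + Σ Δx = 945 m.

945 m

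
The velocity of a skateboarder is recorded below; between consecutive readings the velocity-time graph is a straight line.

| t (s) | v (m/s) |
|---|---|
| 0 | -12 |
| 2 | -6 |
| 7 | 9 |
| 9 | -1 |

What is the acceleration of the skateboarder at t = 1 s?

3 m/s²

Acceleration is the slope of the v-t graph on 0–2 s: (-6 − -12)/(2 − 0) = 3 m/s².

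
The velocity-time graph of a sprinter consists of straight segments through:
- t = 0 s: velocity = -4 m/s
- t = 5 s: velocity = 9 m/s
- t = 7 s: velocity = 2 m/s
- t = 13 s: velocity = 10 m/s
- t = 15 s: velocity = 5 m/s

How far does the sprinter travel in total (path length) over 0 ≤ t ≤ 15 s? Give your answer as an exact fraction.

Total distance travelled is ∫|v| dt — sum the magnitudes of each area piece.
0–5 s: v = 0 at t = 20/13 s; triangle areas 40/13 + 405/26 = 485/26 m
5–7 s: |½(9 + 2)(2)| = 11 m
7–13 s: |½(2 + 10)(6)| = 36 m
13–15 s: |½(10 + 5)(2)| = 15 m
Total distance = 2097/26 m

2097/26 m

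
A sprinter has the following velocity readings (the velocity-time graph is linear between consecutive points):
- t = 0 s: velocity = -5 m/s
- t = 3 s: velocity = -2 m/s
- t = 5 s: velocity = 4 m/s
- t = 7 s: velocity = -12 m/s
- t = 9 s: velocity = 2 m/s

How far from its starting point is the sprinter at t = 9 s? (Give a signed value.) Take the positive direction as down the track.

Net displacement equals the area under the velocity-time graph (areas below the axis count negative).
0–3 s: ½(-5 + -2)(3) = -10.5 m
3–5 s: ½(-2 + 4)(2) = 2 m
5–7 s: ½(4 + -12)(2) = -8 m
7–9 s: ½(-12 + 2)(2) = -10 m
Net displacement = -26.5 m

-26.5 m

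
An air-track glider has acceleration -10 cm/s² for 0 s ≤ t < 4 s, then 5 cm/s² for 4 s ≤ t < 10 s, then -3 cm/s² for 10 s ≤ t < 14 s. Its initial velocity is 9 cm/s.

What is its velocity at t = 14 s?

-13 cm/s

Δv equals the area under the a-t graph; then v = v₀ + Δv.
0–4 s: -10 × 4 = -40 cm/s
4–10 s: 5 × 6 = 30 cm/s
10–14 s: -3 × 4 = -12 cm/s
Δv = -22 cm/s, so v(14) = 9 + (-22) = -13 cm/s.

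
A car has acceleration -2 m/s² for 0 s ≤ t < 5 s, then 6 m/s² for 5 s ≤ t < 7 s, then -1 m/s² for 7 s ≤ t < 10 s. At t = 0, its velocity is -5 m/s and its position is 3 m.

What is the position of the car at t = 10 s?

On each constant-a segment, Δv = aΔt and Δx = v₀Δt + ½aΔt²; chain segment to segment.
0–5 s: v starts -5 m/s; Δx = -5·5 + ½·-2·5² = -50 m; v ends -15 m/s.
5–7 s: v starts -15 m/s; Δx = -15·2 + ½·6·2² = -18 m; v ends -3 m/s.
7–10 s: v starts -3 m/s; Δx = -3·3 + ½·-1·3² = -13.5 m; v ends -6 m/s.
x(10) = 3 + Σ Δx = -78.5 m.

-78.5 m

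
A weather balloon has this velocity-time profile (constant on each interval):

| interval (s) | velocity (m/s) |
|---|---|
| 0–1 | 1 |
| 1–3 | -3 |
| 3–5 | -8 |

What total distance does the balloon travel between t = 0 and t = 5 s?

23 m

Distance (not displacement) is the total path length: add the absolute areas under v-t.
0–1 s: |1| × 1 = 1 m
1–3 s: |-3| × 2 = 6 m
3–5 s: |-8| × 2 = 16 m
Total distance = 23 m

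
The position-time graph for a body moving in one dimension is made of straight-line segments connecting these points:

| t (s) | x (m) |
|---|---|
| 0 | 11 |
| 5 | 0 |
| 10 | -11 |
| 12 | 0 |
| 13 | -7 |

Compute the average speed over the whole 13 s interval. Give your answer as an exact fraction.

40/13 m/s

Average speed = (total path length)/(elapsed time); on a piecewise-linear x-t graph the path length is Σ|Δx|.
0–5 s: |Δx| = |0 − 11| = 11 m
5–10 s: |Δx| = |-11 − 0| = 11 m
10–12 s: |Δx| = |0 − -11| = 11 m
12–13 s: |Δx| = |-7 − 0| = 7 m
Total path = 40 m; average speed = 40/13 = 40/13 m/s.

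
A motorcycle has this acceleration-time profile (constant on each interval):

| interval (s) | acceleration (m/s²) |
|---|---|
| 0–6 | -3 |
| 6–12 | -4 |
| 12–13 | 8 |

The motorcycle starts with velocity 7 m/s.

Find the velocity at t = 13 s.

-27 m/s

Δv equals the area under the a-t graph; then v = v₀ + Δv.
0–6 s: -3 × 6 = -18 m/s
6–12 s: -4 × 6 = -24 m/s
12–13 s: 8 × 1 = 8 m/s
Δv = -34 m/s, so v(13) = 7 + (-34) = -27 m/s.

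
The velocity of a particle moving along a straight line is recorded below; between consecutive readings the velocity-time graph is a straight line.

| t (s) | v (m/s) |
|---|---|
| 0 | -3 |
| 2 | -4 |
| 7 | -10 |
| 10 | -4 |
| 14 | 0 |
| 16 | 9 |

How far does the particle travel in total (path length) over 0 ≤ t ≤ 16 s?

80 m

Distance (not displacement) is the total path length: add the absolute areas under v-t.
0–2 s: |½(-3 + -4)(2)| = 7 m
2–7 s: |½(-4 + -10)(5)| = 35 m
7–10 s: |½(-10 + -4)(3)| = 21 m
10–14 s: |½(-4 + 0)(4)| = 8 m
14–16 s: |½(0 + 9)(2)| = 9 m
Total distance = 80 m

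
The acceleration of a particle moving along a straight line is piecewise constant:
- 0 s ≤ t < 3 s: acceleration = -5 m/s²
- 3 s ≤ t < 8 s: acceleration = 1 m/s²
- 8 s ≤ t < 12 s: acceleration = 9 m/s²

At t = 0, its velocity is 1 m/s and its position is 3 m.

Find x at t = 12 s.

On each constant-a segment, Δv = aΔt and Δx = v₀Δt + ½aΔt²; chain segment to segment.
0–3 s: v starts 1 m/s; Δx = 1·3 + ½·-5·3² = -19.5 m; v ends -14 m/s.
3–8 s: v starts -14 m/s; Δx = -14·5 + ½·1·5² = -57.5 m; v ends -9 m/s.
8–12 s: v starts -9 m/s; Δx = -9·4 + ½·9·4² = 36 m; v ends 27 m/s.
x(12) = 3 + Σ Δx = -38 m.

-38 m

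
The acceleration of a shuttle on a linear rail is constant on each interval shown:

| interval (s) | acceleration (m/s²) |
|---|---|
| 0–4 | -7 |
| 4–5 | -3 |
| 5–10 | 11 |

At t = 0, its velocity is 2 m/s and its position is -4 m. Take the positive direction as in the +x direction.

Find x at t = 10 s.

-87 m

On each constant-a segment, Δv = aΔt and Δx = v₀Δt + ½aΔt²; chain segment to segment.
0–4 s: v starts 2 m/s; Δx = 2·4 + ½·-7·4² = -48 m; v ends -26 m/s.
4–5 s: v starts -26 m/s; Δx = -26·1 + ½·-3·1² = -27.5 m; v ends -29 m/s.
5–10 s: v starts -29 m/s; Δx = -29·5 + ½·11·5² = -7.5 m; v ends 26 m/s.
x(10) = -4 + Σ Δx = -87 m.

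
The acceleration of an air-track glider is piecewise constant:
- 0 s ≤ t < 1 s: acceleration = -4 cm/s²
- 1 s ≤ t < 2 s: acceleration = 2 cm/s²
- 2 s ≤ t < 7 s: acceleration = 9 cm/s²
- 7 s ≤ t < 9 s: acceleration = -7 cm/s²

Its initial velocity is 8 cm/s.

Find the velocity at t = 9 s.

Δv equals the area under the a-t graph; then v = v₀ + Δv.
0–1 s: -4 × 1 = -4 cm/s
1–2 s: 2 × 1 = 2 cm/s
2–7 s: 9 × 5 = 45 cm/s
7–9 s: -7 × 2 = -14 cm/s
Δv = 29 cm/s, so v(9) = 8 + (29) = 37 cm/s.

37 cm/s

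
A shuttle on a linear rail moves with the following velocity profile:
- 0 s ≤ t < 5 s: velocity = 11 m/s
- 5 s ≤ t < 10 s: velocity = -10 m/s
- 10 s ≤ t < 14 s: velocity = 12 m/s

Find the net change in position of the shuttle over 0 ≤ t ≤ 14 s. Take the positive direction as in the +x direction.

53 m

Net displacement equals the area under the velocity-time graph (areas below the axis count negative).
0–5 s: 11 × 5 = 55 m
5–10 s: -10 × 5 = -50 m
10–14 s: 12 × 4 = 48 m
Net displacement = 53 m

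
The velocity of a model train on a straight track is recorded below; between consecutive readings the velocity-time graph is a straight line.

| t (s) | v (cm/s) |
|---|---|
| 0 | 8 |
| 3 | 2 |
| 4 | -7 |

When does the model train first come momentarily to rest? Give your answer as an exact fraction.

t = 29/9 s

v changes sign on 3–4 s (from 2 to -7); the graph is linear there, so v = 0 at t = 3 + (-2)·(4 − 3)/(-7 − 2) = 29/9 s.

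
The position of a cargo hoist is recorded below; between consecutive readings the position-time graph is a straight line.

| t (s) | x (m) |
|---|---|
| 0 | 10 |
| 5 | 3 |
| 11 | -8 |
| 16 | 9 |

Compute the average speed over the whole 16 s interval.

Average speed = (total path length)/(elapsed time); on a piecewise-linear x-t graph the path length is Σ|Δx|.
0–5 s: |Δx| = |3 − 10| = 7 m
5–11 s: |Δx| = |-8 − 3| = 11 m
11–16 s: |Δx| = |9 − -8| = 17 m
Total path = 35 m; average speed = 35/16 = 2.1875 m/s.

2.1875 m/s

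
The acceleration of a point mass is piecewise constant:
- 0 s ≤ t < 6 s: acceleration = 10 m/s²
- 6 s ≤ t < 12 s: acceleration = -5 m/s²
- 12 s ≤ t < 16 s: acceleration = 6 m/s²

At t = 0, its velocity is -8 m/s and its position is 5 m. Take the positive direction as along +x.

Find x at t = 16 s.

On each constant-a segment, Δv = aΔt and Δx = v₀Δt + ½aΔt²; chain segment to segment.
0–6 s: v starts -8 m/s; Δx = -8·6 + ½·10·6² = 132 m; v ends 52 m/s.
6–12 s: v starts 52 m/s; Δx = 52·6 + ½·-5·6² = 222 m; v ends 22 m/s.
12–16 s: v starts 22 m/s; Δx = 22·4 + ½·6·4² = 136 m; v ends 46 m/s.
x(16) = 5 + Σ Δx = 495 m.

495 m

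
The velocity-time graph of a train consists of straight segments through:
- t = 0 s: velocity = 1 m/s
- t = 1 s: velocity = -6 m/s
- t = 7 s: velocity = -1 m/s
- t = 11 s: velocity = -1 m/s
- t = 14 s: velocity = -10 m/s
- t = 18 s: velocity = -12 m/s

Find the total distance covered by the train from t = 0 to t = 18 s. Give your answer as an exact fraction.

617/7 m

Distance (not displacement) is the total path length: add the absolute areas under v-t.
0–1 s: v = 0 at t = 1/7 s; triangle areas 1/14 + 18/7 = 37/14 m
1–7 s: |½(-6 + -1)(6)| = 21 m
7–11 s: |-1| × 4 = 4 m
11–14 s: |½(-1 + -10)(3)| = 16.5 m
14–18 s: |½(-10 + -12)(4)| = 44 m
Total distance = 617/7 m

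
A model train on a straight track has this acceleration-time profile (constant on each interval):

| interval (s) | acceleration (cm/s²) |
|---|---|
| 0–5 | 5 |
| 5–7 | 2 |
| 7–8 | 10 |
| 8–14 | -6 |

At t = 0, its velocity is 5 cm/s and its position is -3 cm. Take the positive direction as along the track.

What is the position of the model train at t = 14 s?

343.5 cm

On each constant-a segment, Δv = aΔt and Δx = v₀Δt + ½aΔt²; chain segment to segment.
0–5 s: v starts 5 cm/s; Δx = 5·5 + ½·5·5² = 87.5 cm; v ends 30 cm/s.
5–7 s: v starts 30 cm/s; Δx = 30·2 + ½·2·2² = 64 cm; v ends 34 cm/s.
7–8 s: v starts 34 cm/s; Δx = 34·1 + ½·10·1² = 39 cm; v ends 44 cm/s.
8–14 s: v starts 44 cm/s; Δx = 44·6 + ½·-6·6² = 156 cm; v ends 8 cm/s.
x(14) = -3 + Σ Δx = 343.5 cm.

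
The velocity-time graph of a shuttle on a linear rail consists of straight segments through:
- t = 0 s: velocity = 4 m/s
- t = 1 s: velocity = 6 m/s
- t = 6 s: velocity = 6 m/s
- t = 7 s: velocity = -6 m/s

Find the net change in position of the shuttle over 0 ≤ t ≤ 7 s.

35 m

Net displacement equals the area under the velocity-time graph (areas below the axis count negative).
0–1 s: ½(4 + 6)(1) = 5 m
1–6 s: 6 × 5 = 30 m
6–7 s: ½(6 + -6)(1) = 0 m
Net displacement = 35 m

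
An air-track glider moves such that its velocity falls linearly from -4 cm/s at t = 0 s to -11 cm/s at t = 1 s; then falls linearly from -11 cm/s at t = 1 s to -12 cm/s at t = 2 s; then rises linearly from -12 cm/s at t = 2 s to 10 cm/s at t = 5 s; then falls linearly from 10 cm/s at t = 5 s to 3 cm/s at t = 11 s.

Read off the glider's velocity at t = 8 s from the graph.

On 5–11 s the graph is linear from 10 to 3 cm/s: v(8) = 10 + (3 − 10)·(8 − 5)/(11 − 5) = 6.5 cm/s.

6.5 cm/s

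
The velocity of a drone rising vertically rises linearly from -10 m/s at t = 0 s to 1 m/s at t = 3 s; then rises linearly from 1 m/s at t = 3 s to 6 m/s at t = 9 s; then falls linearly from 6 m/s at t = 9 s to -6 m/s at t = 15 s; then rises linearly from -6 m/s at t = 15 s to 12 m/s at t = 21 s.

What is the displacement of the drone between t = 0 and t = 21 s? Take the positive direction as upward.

25.5 m

Net displacement equals the area under the velocity-time graph (areas below the axis count negative).
0–3 s: ½(-10 + 1)(3) = -13.5 m
3–9 s: ½(1 + 6)(6) = 21 m
9–15 s: ½(6 + -6)(6) = 0 m
15–21 s: ½(-6 + 12)(6) = 18 m
Net displacement = 25.5 m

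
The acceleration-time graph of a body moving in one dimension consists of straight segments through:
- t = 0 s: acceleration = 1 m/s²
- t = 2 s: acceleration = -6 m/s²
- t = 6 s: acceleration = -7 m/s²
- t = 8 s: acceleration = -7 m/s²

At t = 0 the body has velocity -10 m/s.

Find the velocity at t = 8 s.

-55 m/s

Δv equals the area under the a-t graph; then v = v₀ + Δv.
0–2 s: ½(1 + -6)(2) = -5 m/s
2–6 s: ½(-6 + -7)(4) = -26 m/s
6–8 s: -7 × 2 = -14 m/s
Δv = -45 m/s, so v(8) = -10 + (-45) = -55 m/s.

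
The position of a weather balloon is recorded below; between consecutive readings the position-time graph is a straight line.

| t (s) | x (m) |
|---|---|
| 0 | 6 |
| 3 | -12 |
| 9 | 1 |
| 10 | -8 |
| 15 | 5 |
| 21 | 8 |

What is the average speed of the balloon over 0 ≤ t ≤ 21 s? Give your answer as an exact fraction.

Average speed = (total path length)/(elapsed time); on a piecewise-linear x-t graph the path length is Σ|Δx|.
0–3 s: |Δx| = |-12 − 6| = 18 m
3–9 s: |Δx| = |1 − -12| = 13 m
9–10 s: |Δx| = |-8 − 1| = 9 m
10–15 s: |Δx| = |5 − -8| = 13 m
15–21 s: |Δx| = |8 − 5| = 3 m
Total path = 56 m; average speed = 56/21 = 8/3 m/s.

8/3 m/s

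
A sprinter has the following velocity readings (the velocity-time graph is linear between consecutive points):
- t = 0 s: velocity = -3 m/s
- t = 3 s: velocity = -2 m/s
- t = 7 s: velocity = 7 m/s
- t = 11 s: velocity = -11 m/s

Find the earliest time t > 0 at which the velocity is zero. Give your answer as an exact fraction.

v changes sign on 3–7 s (from -2 to 7); the graph is linear there, so v = 0 at t = 3 + (2)·(7 − 3)/(7 − -2) = 35/9 s.

t = 35/9 s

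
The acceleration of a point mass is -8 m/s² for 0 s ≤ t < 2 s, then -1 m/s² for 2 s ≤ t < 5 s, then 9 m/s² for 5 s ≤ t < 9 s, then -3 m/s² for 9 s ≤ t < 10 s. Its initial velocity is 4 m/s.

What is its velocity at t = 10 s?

Δv equals the area under the a-t graph; then v = v₀ + Δv.
0–2 s: -8 × 2 = -16 m/s
2–5 s: -1 × 3 = -3 m/s
5–9 s: 9 × 4 = 36 m/s
9–10 s: -3 × 1 = -3 m/s
Δv = 14 m/s, so v(10) = 4 + (14) = 18 m/s.

18 m/s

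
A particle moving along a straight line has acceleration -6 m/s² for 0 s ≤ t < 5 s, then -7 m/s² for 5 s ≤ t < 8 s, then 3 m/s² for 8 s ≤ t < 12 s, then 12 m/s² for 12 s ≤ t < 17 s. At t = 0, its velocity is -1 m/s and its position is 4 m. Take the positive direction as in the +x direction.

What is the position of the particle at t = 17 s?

On each constant-a segment, Δv = aΔt and Δx = v₀Δt + ½aΔt²; chain segment to segment.
0–5 s: v starts -1 m/s; Δx = -1·5 + ½·-6·5² = -80 m; v ends -31 m/s.
5–8 s: v starts -31 m/s; Δx = -31·3 + ½·-7·3² = -124.5 m; v ends -52 m/s.
8–12 s: v starts -52 m/s; Δx = -52·4 + ½·3·4² = -184 m; v ends -40 m/s.
12–17 s: v starts -40 m/s; Δx = -40·5 + ½·12·5² = -50 m; v ends 20 m/s.
x(17) = 4 + Σ Δx = -434.5 m.

-434.5 m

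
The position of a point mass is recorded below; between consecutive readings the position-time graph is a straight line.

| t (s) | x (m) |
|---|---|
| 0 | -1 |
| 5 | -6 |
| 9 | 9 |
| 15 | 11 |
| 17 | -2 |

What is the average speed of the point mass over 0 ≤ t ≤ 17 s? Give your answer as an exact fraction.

35/17 m/s

Average speed = (total path length)/(elapsed time); on a piecewise-linear x-t graph the path length is Σ|Δx|.
0–5 s: |Δx| = |-6 − -1| = 5 m
5–9 s: |Δx| = |9 − -6| = 15 m
9–15 s: |Δx| = |11 − 9| = 2 m
15–17 s: |Δx| = |-2 − 11| = 13 m
Total path = 35 m; average speed = 35/17 = 35/17 m/s.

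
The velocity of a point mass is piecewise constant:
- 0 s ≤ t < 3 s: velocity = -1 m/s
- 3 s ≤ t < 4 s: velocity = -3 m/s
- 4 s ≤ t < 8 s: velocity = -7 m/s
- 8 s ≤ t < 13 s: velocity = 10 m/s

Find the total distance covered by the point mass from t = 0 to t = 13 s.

84 m

Total distance travelled is ∫|v| dt — sum the magnitudes of each area piece.
0–3 s: |-1| × 3 = 3 m
3–4 s: |-3| × 1 = 3 m
4–8 s: |-7| × 4 = 28 m
8–13 s: |10| × 5 = 50 m
Total distance = 84 m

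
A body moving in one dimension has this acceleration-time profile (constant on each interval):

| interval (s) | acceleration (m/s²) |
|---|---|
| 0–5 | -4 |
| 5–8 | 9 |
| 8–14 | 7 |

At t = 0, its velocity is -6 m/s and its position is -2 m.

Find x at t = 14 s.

12.5 m

On each constant-a segment, Δv = aΔt and Δx = v₀Δt + ½aΔt²; chain segment to segment.
0–5 s: v starts -6 m/s; Δx = -6·5 + ½·-4·5² = -80 m; v ends -26 m/s.
5–8 s: v starts -26 m/s; Δx = -26·3 + ½·9·3² = -37.5 m; v ends 1 m/s.
8–14 s: v starts 1 m/s; Δx = 1·6 + ½·7·6² = 132 m; v ends 43 m/s.
x(14) = -2 + Σ Δx = 12.5 m.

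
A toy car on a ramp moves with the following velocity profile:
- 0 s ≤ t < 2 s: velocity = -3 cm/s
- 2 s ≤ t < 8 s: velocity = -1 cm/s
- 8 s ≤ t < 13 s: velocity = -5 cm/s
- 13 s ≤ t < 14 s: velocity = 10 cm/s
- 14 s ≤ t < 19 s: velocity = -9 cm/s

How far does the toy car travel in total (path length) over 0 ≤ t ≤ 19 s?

92 cm

Distance (not displacement) is the total path length: add the absolute areas under v-t.
0–2 s: |-3| × 2 = 6 cm
2–8 s: |-1| × 6 = 6 cm
8–13 s: |-5| × 5 = 25 cm
13–14 s: |10| × 1 = 10 cm
14–19 s: |-9| × 5 = 45 cm
Total distance = 92 cm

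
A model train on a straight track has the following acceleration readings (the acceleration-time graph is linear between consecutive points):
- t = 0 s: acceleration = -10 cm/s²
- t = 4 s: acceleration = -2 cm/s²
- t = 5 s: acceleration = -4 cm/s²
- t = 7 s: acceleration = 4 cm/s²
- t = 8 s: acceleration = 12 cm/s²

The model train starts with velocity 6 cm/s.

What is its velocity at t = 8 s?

-13 cm/s

Δv equals the area under the a-t graph; then v = v₀ + Δv.
0–4 s: ½(-10 + -2)(4) = -24 cm/s
4–5 s: ½(-2 + -4)(1) = -3 cm/s
5–7 s: ½(-4 + 4)(2) = 0 cm/s
7–8 s: ½(4 + 12)(1) = 8 cm/s
Δv = -19 cm/s, so v(8) = 6 + (-19) = -13 cm/s.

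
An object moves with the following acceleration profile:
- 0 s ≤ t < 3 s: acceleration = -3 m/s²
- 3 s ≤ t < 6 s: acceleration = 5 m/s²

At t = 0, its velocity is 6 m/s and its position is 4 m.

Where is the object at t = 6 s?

22 m

On each constant-a segment, Δv = aΔt and Δx = v₀Δt + ½aΔt²; chain segment to segment.
0–3 s: v starts 6 m/s; Δx = 6·3 + ½·-3·3² = 4.5 m; v ends -3 m/s.
3–6 s: v starts -3 m/s; Δx = -3·3 + ½·5·3² = 13.5 m; v ends 12 m/s.
x(6) = 4 + Σ Δx = 22 m.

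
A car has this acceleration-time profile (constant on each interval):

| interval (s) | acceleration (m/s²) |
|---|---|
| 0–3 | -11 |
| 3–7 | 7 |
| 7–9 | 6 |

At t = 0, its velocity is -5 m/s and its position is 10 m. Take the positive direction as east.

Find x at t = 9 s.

On each constant-a segment, Δv = aΔt and Δx = v₀Δt + ½aΔt²; chain segment to segment.
0–3 s: v starts -5 m/s; Δx = -5·3 + ½·-11·3² = -64.5 m; v ends -38 m/s.
3–7 s: v starts -38 m/s; Δx = -38·4 + ½·7·4² = -96 m; v ends -10 m/s.
7–9 s: v starts -10 m/s; Δx = -10·2 + ½·6·2² = -8 m; v ends 2 m/s.
x(9) = 10 + Σ Δx = -158.5 m.

-158.5 m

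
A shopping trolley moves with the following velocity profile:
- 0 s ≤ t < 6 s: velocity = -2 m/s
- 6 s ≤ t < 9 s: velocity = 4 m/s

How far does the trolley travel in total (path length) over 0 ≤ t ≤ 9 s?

24 m

Total distance travelled is ∫|v| dt — sum the magnitudes of each area piece.
0–6 s: |-2| × 6 = 12 m
6–9 s: |4| × 3 = 12 m
Total distance = 24 m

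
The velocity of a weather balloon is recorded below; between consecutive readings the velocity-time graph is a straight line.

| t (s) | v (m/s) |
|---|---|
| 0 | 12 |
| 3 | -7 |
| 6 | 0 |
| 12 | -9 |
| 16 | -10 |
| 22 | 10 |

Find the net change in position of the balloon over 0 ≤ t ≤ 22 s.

-68 m

Displacement is the signed area under the v-t curve.
0–3 s: ½(12 + -7)(3) = 7.5 m
3–6 s: ½(-7 + 0)(3) = -10.5 m
6–12 s: ½(0 + -9)(6) = -27 m
12–16 s: ½(-9 + -10)(4) = -38 m
16–22 s: ½(-10 + 10)(6) = 0 m
Net displacement = -68 m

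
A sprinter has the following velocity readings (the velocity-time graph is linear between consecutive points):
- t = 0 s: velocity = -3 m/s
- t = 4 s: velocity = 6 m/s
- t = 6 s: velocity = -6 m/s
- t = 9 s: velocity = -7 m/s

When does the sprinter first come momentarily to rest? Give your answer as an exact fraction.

t = 4/3 s

v changes sign on 0–4 s (from -3 to 6); the graph is linear there, so v = 0 at t = 0 + (3)·(4 − 0)/(6 − -3) = 4/3 s.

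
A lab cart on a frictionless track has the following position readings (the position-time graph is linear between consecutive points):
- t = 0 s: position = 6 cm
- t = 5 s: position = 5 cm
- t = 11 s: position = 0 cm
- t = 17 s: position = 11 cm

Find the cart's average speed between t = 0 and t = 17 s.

Average speed = (total path length)/(elapsed time); on a piecewise-linear x-t graph the path length is Σ|Δx|.
0–5 s: |Δx| = |5 − 6| = 1 cm
5–11 s: |Δx| = |0 − 5| = 5 cm
11–17 s: |Δx| = |11 − 0| = 11 cm
Total path = 17 cm; average speed = 17/17 = 1 cm/s.

1 cm/s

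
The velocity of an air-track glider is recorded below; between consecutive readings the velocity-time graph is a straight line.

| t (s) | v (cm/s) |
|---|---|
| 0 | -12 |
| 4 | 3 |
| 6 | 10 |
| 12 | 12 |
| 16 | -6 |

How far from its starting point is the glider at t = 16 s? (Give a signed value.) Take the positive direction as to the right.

Net displacement equals the area under the velocity-time graph (areas below the axis count negative).
0–4 s: ½(-12 + 3)(4) = -18 cm
4–6 s: ½(3 + 10)(2) = 13 cm
6–12 s: ½(10 + 12)(6) = 66 cm
12–16 s: ½(12 + -6)(4) = 12 cm
Net displacement = 73 cm

73 cm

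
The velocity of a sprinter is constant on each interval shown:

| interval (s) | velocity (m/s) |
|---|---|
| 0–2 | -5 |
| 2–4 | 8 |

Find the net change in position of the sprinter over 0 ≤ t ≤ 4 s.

Displacement is the signed area under the v-t curve.
0–2 s: -5 × 2 = -10 m
2–4 s: 8 × 2 = 16 m
Net displacement = 6 m

6 m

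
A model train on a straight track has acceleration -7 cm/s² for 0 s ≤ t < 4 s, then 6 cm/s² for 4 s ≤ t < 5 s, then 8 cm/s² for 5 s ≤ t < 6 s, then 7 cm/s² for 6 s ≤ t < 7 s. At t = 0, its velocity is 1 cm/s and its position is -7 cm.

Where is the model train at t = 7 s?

-109.5 cm

On each constant-a segment, Δv = aΔt and Δx = v₀Δt + ½aΔt²; chain segment to segment.
0–4 s: v starts 1 cm/s; Δx = 1·4 + ½·-7·4² = -52 cm; v ends -27 cm/s.
4–5 s: v starts -27 cm/s; Δx = -27·1 + ½·6·1² = -24 cm; v ends -21 cm/s.
5–6 s: v starts -21 cm/s; Δx = -21·1 + ½·8·1² = -17 cm; v ends -13 cm/s.
6–7 s: v starts -13 cm/s; Δx = -13·1 + ½·7·1² = -9.5 cm; v ends -6 cm/s.
x(7) = -7 + Σ Δx = -109.5 cm.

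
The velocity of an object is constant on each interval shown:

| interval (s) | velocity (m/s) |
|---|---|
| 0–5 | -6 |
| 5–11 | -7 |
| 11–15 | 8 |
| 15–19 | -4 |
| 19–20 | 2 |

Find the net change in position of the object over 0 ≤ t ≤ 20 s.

Displacement is the signed area under the v-t curve.
0–5 s: -6 × 5 = -30 m
5–11 s: -7 × 6 = -42 m
11–15 s: 8 × 4 = 32 m
15–19 s: -4 × 4 = -16 m
19–20 s: 2 × 1 = 2 m
Net displacement = -54 m

-54 m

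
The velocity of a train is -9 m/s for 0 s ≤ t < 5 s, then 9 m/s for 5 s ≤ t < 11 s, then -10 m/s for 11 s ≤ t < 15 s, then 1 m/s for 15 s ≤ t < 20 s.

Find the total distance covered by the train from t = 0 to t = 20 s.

144 m

Distance (not displacement) is the total path length: add the absolute areas under v-t.
0–5 s: |-9| × 5 = 45 m
5–11 s: |9| × 6 = 54 m
11–15 s: |-10| × 4 = 40 m
15–20 s: |1| × 5 = 5 m
Total distance = 144 m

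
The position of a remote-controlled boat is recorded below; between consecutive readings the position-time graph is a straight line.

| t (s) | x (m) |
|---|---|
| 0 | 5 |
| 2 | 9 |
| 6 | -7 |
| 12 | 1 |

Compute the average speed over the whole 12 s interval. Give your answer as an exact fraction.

Average speed = (total path length)/(elapsed time); on a piecewise-linear x-t graph the path length is Σ|Δx|.
0–2 s: |Δx| = |9 − 5| = 4 m
2–6 s: |Δx| = |-7 − 9| = 16 m
6–12 s: |Δx| = |1 − -7| = 8 m
Total path = 28 m; average speed = 28/12 = 7/3 m/s.

7/3 m/s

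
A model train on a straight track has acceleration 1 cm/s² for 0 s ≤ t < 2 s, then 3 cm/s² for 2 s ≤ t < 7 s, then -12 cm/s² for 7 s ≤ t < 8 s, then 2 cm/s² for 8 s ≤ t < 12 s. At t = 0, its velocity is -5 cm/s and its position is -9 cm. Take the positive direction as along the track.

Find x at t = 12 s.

27.5 cm

On each constant-a segment, Δv = aΔt and Δx = v₀Δt + ½aΔt²; chain segment to segment.
0–2 s: v starts -5 cm/s; Δx = -5·2 + ½·1·2² = -8 cm; v ends -3 cm/s.
2–7 s: v starts -3 cm/s; Δx = -3·5 + ½·3·5² = 22.5 cm; v ends 12 cm/s.
7–8 s: v starts 12 cm/s; Δx = 12·1 + ½·-12·1² = 6 cm; v ends 0 cm/s.
8–12 s: v starts 0 cm/s; Δx = 0·4 + ½·2·4² = 16 cm; v ends 8 cm/s.
x(12) = -9 + Σ Δx = 27.5 cm.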